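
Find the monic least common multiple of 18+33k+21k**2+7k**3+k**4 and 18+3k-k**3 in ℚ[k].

-54-81k-30k**2+4k**4+k**5

Apply the Euclidean algorithm:
  k**4+7k**3+21k**2+33k+18 = (-k-7)(-k**3+3k+18) + (24k**2+72k+144)
  -k**3+3k+18 = (-(1/24)k+1/8)(24k**2+72k+144) + (0)
Last nonzero remainder: 24k**2+72k+144. Dividing through by 24 gives the monic gcd k**2+3k+6.
Then lcm(f, g) = f·g / gcd(f, g); expanding and making the result monic gives the answer.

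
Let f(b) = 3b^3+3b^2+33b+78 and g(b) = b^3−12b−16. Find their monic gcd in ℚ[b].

b+2

By polynomial division,
  3b^3+3b^2+33b+78 = (3)(b^3−12b−16) + (3b^2+69b+126)
  b^3−12b−16 = ((1/3)b−23/3)(3b^2+69b+126) + (475b+950)
  3b^2+69b+126 = ((3/475)b+63/475)(475b+950) + (0)
Last nonzero remainder: 475b+950. Dividing through by 475 gives the monic gcd b+2.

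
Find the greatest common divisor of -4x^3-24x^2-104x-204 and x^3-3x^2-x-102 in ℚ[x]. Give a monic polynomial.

x^2+3x+17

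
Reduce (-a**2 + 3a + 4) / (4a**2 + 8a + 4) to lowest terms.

Repeated division with remainder:
  -a**2 + 3a + 4 = (-1/4)(4a**2 + 8a + 4) + (5a + 5)
  4a**2 + 8a + 4 = ((4/5)a + 4/5)(5a + 5) + (0)
Last nonzero remainder: 5a + 5. Dividing through by 5 gives the monic gcd a + 1.
Cancel a + 1 from numerator and denominator to get the reduced form.

(-a + 4)/(4a + 4)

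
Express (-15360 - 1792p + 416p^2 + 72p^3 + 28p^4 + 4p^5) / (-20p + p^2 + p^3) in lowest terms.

(768 + 128p + 24p^2 + 4p^3)/(p)

Euclidean algorithm in ℚ[p]:
  4p^5 + 28p^4 + 72p^3 + 416p^2 - 1792p - 15360 = (4p^2 + 24p + 128)(p^3 + p^2 - 20p) + (768p^2 + 768p - 15360)
  p^3 + p^2 - 20p = ((1/768)p)(768p^2 + 768p - 15360) + (0)
Last nonzero remainder: 768p^2 + 768p - 15360. Dividing through by 768 gives the monic gcd p^2 + p - 20.
Cancel p^2 + p - 20 from numerator and denominator to get the reduced form.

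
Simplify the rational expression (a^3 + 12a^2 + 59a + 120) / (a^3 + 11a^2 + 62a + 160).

(a^2 + 7a + 24)/(a^2 + 6a + 32)

By polynomial division,
  a^3 + 12a^2 + 59a + 120 = (a^3 + 11a^2 + 62a + 160) + (a^2 − 3a − 40)
  a^3 + 11a^2 + 62a + 160 = (a + 14)(a^2 − 3a − 40) + (144a + 720)
  a^2 − 3a − 40 = ((1/144)a − 1/18)(144a + 720) + (0)
Last nonzero remainder: 144a + 720. Dividing through by 144 gives the monic gcd a + 5.
Cancel a + 5 from numerator and denominator to get the reduced form.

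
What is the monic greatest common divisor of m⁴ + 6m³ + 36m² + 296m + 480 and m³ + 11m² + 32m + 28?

Euclidean algorithm in ℚ[m]:
  m⁴ + 6m³ + 36m² + 296m + 480 = (m - 5)(m³ + 11m² + 32m + 28) + (59m² + 428m + 620)
  m³ + 11m² + 32m + 28 = ((1/59)m + 221/3481)(59m² + 428m + 620) + (-(19776/3481)m - 39552/3481)
  59m² + 428m + 620 = (-(205379/19776)m - 539555/9888)(-(19776/3481)m - 39552/3481) + (0)
Last nonzero remainder: -(19776/3481)m - 39552/3481. Dividing through by -19776/3481 gives the monic gcd m + 2.

m + 2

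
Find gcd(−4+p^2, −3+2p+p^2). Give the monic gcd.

By polynomial division,
  p^2−4 = (p^2+2p−3) + (−2p−1)
  p^2+2p−3 = (−(1/2)p−3/4)(−2p−1) + (−15/4)
  −2p−1 = ((8/15)p+4/15)(−15/4) + (0)
The last nonzero remainder is the constant −15/4, so the polynomials are coprime and gcd = 1.

1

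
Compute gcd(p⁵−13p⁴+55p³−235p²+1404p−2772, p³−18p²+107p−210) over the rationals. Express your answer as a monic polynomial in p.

Apply the Euclidean algorithm:
  p⁵−13p⁴+55p³−235p²+1404p−2772 = (p²+5p+38)(p³−18p²+107p−210) + (124p²−1612p+5208)
  p³−18p²+107p−210 = ((1/124)p−5/124)(124p²−1612p+5208) + (0)
Last nonzero remainder: 124p²−1612p+5208. Dividing through by 124 gives the monic gcd p²−13p+42.

p²−13p+42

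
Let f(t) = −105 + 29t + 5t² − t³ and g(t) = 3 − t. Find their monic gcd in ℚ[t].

−3 + t

Euclidean algorithm in ℚ[t]:
  −t³ + 5t² + 29t − 105 = (t² − 2t − 35)(−t + 3) + (0)
Last nonzero remainder: −t + 3. Dividing through by −1 gives the monic gcd t − 3.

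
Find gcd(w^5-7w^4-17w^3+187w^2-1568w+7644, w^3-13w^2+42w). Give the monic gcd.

w^2-13w+42

By polynomial division,
  w^5-7w^4-17w^3+187w^2-1568w+7644 = (w^2+6w+19)(w^3-13w^2+42w) + (182w^2-2366w+7644)
  w^3-13w^2+42w = ((1/182)w)(182w^2-2366w+7644) + (0)
Last nonzero remainder: 182w^2-2366w+7644. Dividing through by 182 gives the monic gcd w^2-13w+42.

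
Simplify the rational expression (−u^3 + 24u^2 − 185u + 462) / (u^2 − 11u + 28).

(−u^2 + 17u − 66)/(u − 4)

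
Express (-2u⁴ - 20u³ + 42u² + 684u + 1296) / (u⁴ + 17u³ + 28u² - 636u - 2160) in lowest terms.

(-2u - 6)/(u + 10)

Euclidean algorithm in ℚ[u]:
  -2u⁴ - 20u³ + 42u² + 684u + 1296 = (-2)(u⁴ + 17u³ + 28u² - 636u - 2160) + (14u³ + 98u² - 588u - 3024)
  u⁴ + 17u³ + 28u² - 636u - 2160 = ((1/14)u + 5/7)(14u³ + 98u² - 588u - 3024) + (0)
Last nonzero remainder: 14u³ + 98u² - 588u - 3024. Dividing through by 14 gives the monic gcd u³ + 7u² - 42u - 216.
Cancel u³ + 7u² - 42u - 216 from numerator and denominator to get the reduced form.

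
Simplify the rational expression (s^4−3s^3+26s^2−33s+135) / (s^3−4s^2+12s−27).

(s^2−2s+15)/(s−3)

Euclidean algorithm in ℚ[s]:
  s^4−3s^3+26s^2−33s+135 = (s+1)(s^3−4s^2+12s−27) + (18s^2−18s+162)
  s^3−4s^2+12s−27 = ((1/18)s−1/6)(18s^2−18s+162) + (0)
Last nonzero remainder: 18s^2−18s+162. Dividing through by 18 gives the monic gcd s^2−s+9.
Cancel s^2−s+9 from numerator and denominator to get the reduced form.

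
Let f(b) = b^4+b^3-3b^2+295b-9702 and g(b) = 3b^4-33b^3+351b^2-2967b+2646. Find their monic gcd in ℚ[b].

b^3-10b^2+107b-882

Repeated division with remainder:
  b^4+b^3-3b^2+295b-9702 = (1/3)(3b^4-33b^3+351b^2-2967b+2646) + (12b^3-120b^2+1284b-10584)
  3b^4-33b^3+351b^2-2967b+2646 = ((1/4)b-1/4)(12b^3-120b^2+1284b-10584) + (0)
Last nonzero remainder: 12b^3-120b^2+1284b-10584. Dividing through by 12 gives the monic gcd b^3-10b^2+107b-882.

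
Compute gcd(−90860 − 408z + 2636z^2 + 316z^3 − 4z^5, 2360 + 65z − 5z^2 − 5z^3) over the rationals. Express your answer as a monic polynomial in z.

59 + 9z + z^2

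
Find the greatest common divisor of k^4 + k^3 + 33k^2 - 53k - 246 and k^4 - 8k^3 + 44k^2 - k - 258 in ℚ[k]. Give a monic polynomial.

k^2 - k - 6

Euclidean algorithm in ℚ[k]:
  k^4 + k^3 + 33k^2 - 53k - 246 = (k^4 - 8k^3 + 44k^2 - k - 258) + (9k^3 - 11k^2 - 52k + 12)
  k^4 - 8k^3 + 44k^2 - k - 258 = ((1/9)k - 61/81)(9k^3 - 11k^2 - 52k + 12) + ((3361/81)k^2 - (3361/81)k - 6722/27)
  9k^3 - 11k^2 - 52k + 12 = ((729/3361)k - 162/3361)((3361/81)k^2 - (3361/81)k - 6722/27) + (0)
Last nonzero remainder: (3361/81)k^2 - (3361/81)k - 6722/27. Dividing through by 3361/81 gives the monic gcd k^2 - k - 6.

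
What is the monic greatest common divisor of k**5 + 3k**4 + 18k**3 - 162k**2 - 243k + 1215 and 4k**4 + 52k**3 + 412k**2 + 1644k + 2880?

Euclidean algorithm in ℚ[k]:
  k**5 + 3k**4 + 18k**3 - 162k**2 - 243k + 1215 = ((1/4)k - 5/2)(4k**4 + 52k**3 + 412k**2 + 1644k + 2880) + (45k**3 + 457k**2 + 3147k + 8415)
  4k**4 + 52k**3 + 412k**2 + 1644k + 2880 = ((4/45)k + 512/2025)(45k**3 + 457k**2 + 3147k + 8415) + ((33856/2025)k**2 + (67712/675)k + 33856/45)
  45k**3 + 457k**2 + 3147k + 8415 = ((91125/33856)k + 378675/33856)((33856/2025)k**2 + (67712/675)k + 33856/45) + (0)
Last nonzero remainder: (33856/2025)k**2 + (67712/675)k + 33856/45. Dividing through by 33856/2025 gives the monic gcd k**2 + 6k + 45.

k**2 + 6k + 45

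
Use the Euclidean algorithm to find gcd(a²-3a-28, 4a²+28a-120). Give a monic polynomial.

Apply the Euclidean algorithm:
  a²-3a-28 = (1/4)(4a²+28a-120) + (-10a+2)
  4a²+28a-120 = (-(2/5)a-72/25)(-10a+2) + (-2856/25)
  -10a+2 = ((125/1428)a-25/1428)(-2856/25) + (0)
The last nonzero remainder is the constant -2856/25, so the polynomials are coprime and gcd = 1.

1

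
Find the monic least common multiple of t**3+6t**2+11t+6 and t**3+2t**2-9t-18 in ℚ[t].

t**4+3t**3-7t**2-27t-18

Apply the Euclidean algorithm:
  t**3+6t**2+11t+6 = (t**3+2t**2-9t-18) + (4t**2+20t+24)
  t**3+2t**2-9t-18 = ((1/4)t-3/4)(4t**2+20t+24) + (0)
Last nonzero remainder: 4t**2+20t+24. Dividing through by 4 gives the monic gcd t**2+5t+6.
Then lcm(f, g) = f·g / gcd(f, g); expanding and making the result monic gives the answer.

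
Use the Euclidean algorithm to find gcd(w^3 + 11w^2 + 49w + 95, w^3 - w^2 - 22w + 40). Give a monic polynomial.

Repeated division with remainder:
  w^3 + 11w^2 + 49w + 95 = (w^3 - w^2 - 22w + 40) + (12w^2 + 71w + 55)
  w^3 - w^2 - 22w + 40 = ((1/12)w - 83/144)(12w^2 + 71w + 55) + ((2065/144)w + 10325/144)
  12w^2 + 71w + 55 = ((1728/2065)w + 1584/2065)((2065/144)w + 10325/144) + (0)
Last nonzero remainder: (2065/144)w + 10325/144. Dividing through by 2065/144 gives the monic gcd w + 5.

w + 5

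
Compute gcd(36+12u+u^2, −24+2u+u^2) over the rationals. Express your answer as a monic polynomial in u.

6+u

By polynomial division,
  u^2+12u+36 = (u^2+2u−24) + (10u+60)
  u^2+2u−24 = ((1/10)u−2/5)(10u+60) + (0)
Last nonzero remainder: 10u+60. Dividing through by 10 gives the monic gcd u+6.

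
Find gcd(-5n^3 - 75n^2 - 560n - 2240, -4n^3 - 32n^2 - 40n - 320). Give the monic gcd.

n + 8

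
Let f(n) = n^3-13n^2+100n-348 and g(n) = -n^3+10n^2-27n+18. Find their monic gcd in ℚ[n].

n-6

By polynomial division,
  n^3-13n^2+100n-348 = (-1)(-n^3+10n^2-27n+18) + (-3n^2+73n-330)
  -n^3+10n^2-27n+18 = ((1/3)n+43/9)(-3n^2+73n-330) + (-(2392/9)n+4784/3)
  -3n^2+73n-330 = ((27/2392)n-495/2392)(-(2392/9)n+4784/3) + (0)
Last nonzero remainder: -(2392/9)n+4784/3. Dividing through by -2392/9 gives the monic gcd n-6.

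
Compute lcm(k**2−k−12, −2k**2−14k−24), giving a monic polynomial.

k**3+3k**2−16k−48

Apply the Euclidean algorithm:
  k**2−k−12 = (−1/2)(−2k**2−14k−24) + (−8k−24)
  −2k**2−14k−24 = ((1/4)k+1)(−8k−24) + (0)
Last nonzero remainder: −8k−24. Dividing through by −8 gives the monic gcd k+3.
Then lcm(f, g) = f·g / gcd(f, g); expanding and making the result monic gives the answer.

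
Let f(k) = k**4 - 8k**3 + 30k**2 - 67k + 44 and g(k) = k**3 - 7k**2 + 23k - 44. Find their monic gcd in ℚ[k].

Euclidean algorithm in ℚ[k]:
  k**4 - 8k**3 + 30k**2 - 67k + 44 = (k - 1)(k**3 - 7k**2 + 23k - 44) + (0)
The last nonzero remainder k**3 - 7k**2 + 23k - 44 is already monic.

k**3 - 7k**2 + 23k - 44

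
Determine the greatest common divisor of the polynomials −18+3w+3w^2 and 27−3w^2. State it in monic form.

3+w

By polynomial division,
  3w^2+3w−18 = (−1)(−3w^2+27) + (3w+9)
  −3w^2+27 = (−w+3)(3w+9) + (0)
Last nonzero remainder: 3w+9. Dividing through by 3 gives the monic gcd w+3.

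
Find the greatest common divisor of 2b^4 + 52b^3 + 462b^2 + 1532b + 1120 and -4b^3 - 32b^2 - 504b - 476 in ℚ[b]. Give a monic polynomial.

b + 1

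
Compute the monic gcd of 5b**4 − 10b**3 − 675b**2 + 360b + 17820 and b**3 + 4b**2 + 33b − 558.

By polynomial division,
  5b**4 − 10b**3 − 675b**2 + 360b + 17820 = (5b − 30)(b**3 + 4b**2 + 33b − 558) + (−720b**2 + 4140b + 1080)
  b**3 + 4b**2 + 33b − 558 = (−(1/720)b − 13/960)(−720b**2 + 4140b + 1080) + ((1449/16)b − 4347/8)
  −720b**2 + 4140b + 1080 = (−(1280/161)b − 320/161)((1449/16)b − 4347/8) + (0)
Last nonzero remainder: (1449/16)b − 4347/8. Dividing through by 1449/16 gives the monic gcd b − 6.

b − 6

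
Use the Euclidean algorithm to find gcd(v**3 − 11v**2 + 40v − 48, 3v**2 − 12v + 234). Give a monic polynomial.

Repeated division with remainder:
  v**3 − 11v**2 + 40v − 48 = ((1/3)v − 7/3)(3v**2 − 12v + 234) + (−66v + 498)
  3v**2 − 12v + 234 = (−(1/22)v − 39/242)(−66v + 498) + (38025/121)
  −66v + 498 = (−(2662/12675)v + 20086/12675)(38025/121) + (0)
The last nonzero remainder is the constant 38025/121, so the polynomials are coprime and gcd = 1.

1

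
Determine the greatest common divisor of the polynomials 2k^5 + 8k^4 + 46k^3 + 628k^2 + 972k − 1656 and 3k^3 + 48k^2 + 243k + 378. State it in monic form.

k^2 + 9k + 18

Apply the Euclidean algorithm:
  2k^5 + 8k^4 + 46k^3 + 628k^2 + 972k − 1656 = ((2/3)k^2 − 8k + 268/3)(3k^3 + 48k^2 + 243k + 378) + (−1968k^2 − 17712k − 35424)
  3k^3 + 48k^2 + 243k + 378 = (−(1/656)k − 7/656)(−1968k^2 − 17712k − 35424) + (0)
Last nonzero remainder: −1968k^2 − 17712k − 35424. Dividing through by −1968 gives the monic gcd k^2 + 9k + 18.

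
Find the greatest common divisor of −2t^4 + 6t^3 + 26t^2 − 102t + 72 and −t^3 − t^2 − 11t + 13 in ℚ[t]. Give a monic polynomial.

Repeated division with remainder:
  −2t^4 + 6t^3 + 26t^2 − 102t + 72 = (2t − 8)(−t^3 − t^2 − 11t + 13) + (40t^2 − 216t + 176)
  −t^3 − t^2 − 11t + 13 = (−(1/40)t − 4/25)(40t^2 − 216t + 176) + (−(1029/25)t + 1029/25)
  40t^2 − 216t + 176 = (−(1000/1029)t + 4400/1029)(−(1029/25)t + 1029/25) + (0)
Last nonzero remainder: −(1029/25)t + 1029/25. Dividing through by −1029/25 gives the monic gcd t − 1.

t − 1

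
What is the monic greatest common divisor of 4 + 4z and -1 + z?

By polynomial division,
  4z + 4 = (4)(z - 1) + (8)
  z - 1 = ((1/8)z - 1/8)(8) + (0)
The last nonzero remainder is the constant 8, so the polynomials are coprime and gcd = 1.

1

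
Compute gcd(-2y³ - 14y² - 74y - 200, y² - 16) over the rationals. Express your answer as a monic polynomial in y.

y + 4

By polynomial division,
  -2y³ - 14y² - 74y - 200 = (-2y - 14)(y² - 16) + (-106y - 424)
  y² - 16 = (-(1/106)y + 2/53)(-106y - 424) + (0)
Last nonzero remainder: -106y - 424. Dividing through by -106 gives the monic gcd y + 4.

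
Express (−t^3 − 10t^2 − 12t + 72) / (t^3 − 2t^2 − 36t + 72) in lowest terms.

(−t − 6)/(t − 6)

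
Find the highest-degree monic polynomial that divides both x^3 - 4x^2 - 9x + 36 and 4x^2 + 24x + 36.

x + 3

Euclidean algorithm in ℚ[x]:
  x^3 - 4x^2 - 9x + 36 = ((1/4)x - 5/2)(4x^2 + 24x + 36) + (42x + 126)
  4x^2 + 24x + 36 = ((2/21)x + 2/7)(42x + 126) + (0)
Last nonzero remainder: 42x + 126. Dividing through by 42 gives the monic gcd x + 3.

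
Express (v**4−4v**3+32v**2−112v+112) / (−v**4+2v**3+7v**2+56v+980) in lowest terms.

Euclidean algorithm in ℚ[v]:
  v**4−4v**3+32v**2−112v+112 = (−1)(−v**4+2v**3+7v**2+56v+980) + (−2v**3+39v**2−56v+1092)
  −v**4+2v**3+7v**2+56v+980 = ((1/2)v+35/4)(−2v**3+39v**2−56v+1092) + (−(1225/4)v**2−8575)
  −2v**3+39v**2−56v+1092 = ((8/1225)v−156/1225)(−(1225/4)v**2−8575) + (0)
Last nonzero remainder: −(1225/4)v**2−8575. Dividing through by −1225/4 gives the monic gcd v**2+28.
Cancel v**2+28 from numerator and denominator to get the reduced form.

(−v**2+4v−4)/(v**2−2v−35)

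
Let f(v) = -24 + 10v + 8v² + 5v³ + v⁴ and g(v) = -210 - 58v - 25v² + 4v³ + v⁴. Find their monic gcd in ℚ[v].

Apply the Euclidean algorithm:
  v⁴ + 5v³ + 8v² + 10v - 24 = (v⁴ + 4v³ - 25v² - 58v - 210) + (v³ + 33v² + 68v + 186)
  v⁴ + 4v³ - 25v² - 58v - 210 = (v - 29)(v³ + 33v² + 68v + 186) + (864v² + 1728v + 5184)
  v³ + 33v² + 68v + 186 = ((1/864)v + 31/864)(864v² + 1728v + 5184) + (0)
Last nonzero remainder: 864v² + 1728v + 5184. Dividing through by 864 gives the monic gcd v² + 2v + 6.

6 + 2v + v²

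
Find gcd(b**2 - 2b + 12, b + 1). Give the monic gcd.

1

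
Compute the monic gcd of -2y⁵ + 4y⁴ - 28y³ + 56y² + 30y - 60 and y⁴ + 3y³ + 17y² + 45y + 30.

y³ + y² + 15y + 15

Apply the Euclidean algorithm:
  -2y⁵ + 4y⁴ - 28y³ + 56y² + 30y - 60 = (-2y + 10)(y⁴ + 3y³ + 17y² + 45y + 30) + (-24y³ - 24y² - 360y - 360)
  y⁴ + 3y³ + 17y² + 45y + 30 = (-(1/24)y - 1/12)(-24y³ - 24y² - 360y - 360) + (0)
Last nonzero remainder: -24y³ - 24y² - 360y - 360. Dividing through by -24 gives the monic gcd y³ + y² + 15y + 15.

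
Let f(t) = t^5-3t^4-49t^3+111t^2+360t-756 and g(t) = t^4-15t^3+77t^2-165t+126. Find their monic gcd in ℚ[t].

t^3-12t^2+41t-42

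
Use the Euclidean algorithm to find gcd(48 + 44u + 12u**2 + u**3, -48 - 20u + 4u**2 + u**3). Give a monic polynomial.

12 + 8u + u**2

Euclidean algorithm in ℚ[u]:
  u**3 + 12u**2 + 44u + 48 = (u**3 + 4u**2 - 20u - 48) + (8u**2 + 64u + 96)
  u**3 + 4u**2 - 20u - 48 = ((1/8)u - 1/2)(8u**2 + 64u + 96) + (0)
Last nonzero remainder: 8u**2 + 64u + 96. Dividing through by 8 gives the monic gcd u**2 + 8u + 12.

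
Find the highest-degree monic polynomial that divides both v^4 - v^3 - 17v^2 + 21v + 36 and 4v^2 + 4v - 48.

v^2 + v - 12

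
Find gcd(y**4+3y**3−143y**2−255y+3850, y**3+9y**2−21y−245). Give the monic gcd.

y**2+2y−35

Repeated division with remainder:
  y**4+3y**3−143y**2−255y+3850 = (y−6)(y**3+9y**2−21y−245) + (−68y**2−136y+2380)
  y**3+9y**2−21y−245 = (−(1/68)y−7/68)(−68y**2−136y+2380) + (0)
Last nonzero remainder: −68y**2−136y+2380. Dividing through by −68 gives the monic gcd y**2+2y−35.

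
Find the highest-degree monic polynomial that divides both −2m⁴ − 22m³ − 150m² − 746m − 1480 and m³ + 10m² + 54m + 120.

Euclidean algorithm in ℚ[m]:
  −2m⁴ − 22m³ − 150m² − 746m − 1480 = (−2m − 2)(m³ + 10m² + 54m + 120) + (−22m² − 398m − 1240)
  m³ + 10m² + 54m + 120 = (−(1/22)m + 89/242)(−22m² − 398m − 1240) + ((17425/121)m + 69700/121)
  −22m² − 398m − 1240 = (−(2662/17425)m − 7502/3485)((17425/121)m + 69700/121) + (0)
Last nonzero remainder: (17425/121)m + 69700/121. Dividing through by 17425/121 gives the monic gcd m + 4.

m + 4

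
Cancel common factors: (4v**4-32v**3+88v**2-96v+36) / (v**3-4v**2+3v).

(4v**2-16v+12)/(v)

Repeated division with remainder:
  4v**4-32v**3+88v**2-96v+36 = (4v-16)(v**3-4v**2+3v) + (12v**2-48v+36)
  v**3-4v**2+3v = ((1/12)v)(12v**2-48v+36) + (0)
Last nonzero remainder: 12v**2-48v+36. Dividing through by 12 gives the monic gcd v**2-4v+3.
Cancel v**2-4v+3 from numerator and denominator to get the reduced form.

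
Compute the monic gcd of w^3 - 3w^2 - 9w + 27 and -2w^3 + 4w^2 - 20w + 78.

w - 3

By polynomial division,
  w^3 - 3w^2 - 9w + 27 = (-1/2)(-2w^3 + 4w^2 - 20w + 78) + (-w^2 - 19w + 66)
  -2w^3 + 4w^2 - 20w + 78 = (2w - 42)(-w^2 - 19w + 66) + (-950w + 2850)
  -w^2 - 19w + 66 = ((1/950)w + 11/475)(-950w + 2850) + (0)
Last nonzero remainder: -950w + 2850. Dividing through by -950 gives the monic gcd w - 3.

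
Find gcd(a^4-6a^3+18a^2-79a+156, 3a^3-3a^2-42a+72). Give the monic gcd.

a-3

Repeated division with remainder:
  a^4-6a^3+18a^2-79a+156 = ((1/3)a-5/3)(3a^3-3a^2-42a+72) + (27a^2-173a+276)
  3a^3-3a^2-42a+72 = ((1/9)a+146/243)(27a^2-173a+276) + ((7600/243)a-7600/81)
  27a^2-173a+276 = ((6561/7600)a-5589/1900)((7600/243)a-7600/81) + (0)
Last nonzero remainder: (7600/243)a-7600/81. Dividing through by 7600/243 gives the monic gcd a-3.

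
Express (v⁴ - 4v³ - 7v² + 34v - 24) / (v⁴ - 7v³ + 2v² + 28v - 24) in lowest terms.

(v² - v - 12)/(v² - 4v - 12)

Euclidean algorithm in ℚ[v]:
  v⁴ - 4v³ - 7v² + 34v - 24 = (v⁴ - 7v³ + 2v² + 28v - 24) + (3v³ - 9v² + 6v)
  v⁴ - 7v³ + 2v² + 28v - 24 = ((1/3)v - 4/3)(3v³ - 9v² + 6v) + (-12v² + 36v - 24)
  3v³ - 9v² + 6v = (-(1/4)v)(-12v² + 36v - 24) + (0)
Last nonzero remainder: -12v² + 36v - 24. Dividing through by -12 gives the monic gcd v² - 3v + 2.
Cancel v² - 3v + 2 from numerator and denominator to get the reduced form.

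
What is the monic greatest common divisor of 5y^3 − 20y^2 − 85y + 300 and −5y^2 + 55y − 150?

y − 5

Repeated division with remainder:
  5y^3 − 20y^2 − 85y + 300 = (−y − 7)(−5y^2 + 55y − 150) + (150y − 750)
  −5y^2 + 55y − 150 = (−(1/30)y + 1/5)(150y − 750) + (0)
Last nonzero remainder: 150y − 750. Dividing through by 150 gives the monic gcd y − 5.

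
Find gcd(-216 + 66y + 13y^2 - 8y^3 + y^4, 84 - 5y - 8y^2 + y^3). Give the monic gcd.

-12 - y + y^2

Euclidean algorithm in ℚ[y]:
  y^4 - 8y^3 + 13y^2 + 66y - 216 = (y)(y^3 - 8y^2 - 5y + 84) + (18y^2 - 18y - 216)
  y^3 - 8y^2 - 5y + 84 = ((1/18)y - 7/18)(18y^2 - 18y - 216) + (0)
Last nonzero remainder: 18y^2 - 18y - 216. Dividing through by 18 gives the monic gcd y^2 - y - 12.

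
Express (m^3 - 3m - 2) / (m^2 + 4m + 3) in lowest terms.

Apply the Euclidean algorithm:
  m^3 - 3m - 2 = (m - 4)(m^2 + 4m + 3) + (10m + 10)
  m^2 + 4m + 3 = ((1/10)m + 3/10)(10m + 10) + (0)
Last nonzero remainder: 10m + 10. Dividing through by 10 gives the monic gcd m + 1.
Cancel m + 1 from numerator and denominator to get the reduced form.

(m^2 - m - 2)/(m + 3)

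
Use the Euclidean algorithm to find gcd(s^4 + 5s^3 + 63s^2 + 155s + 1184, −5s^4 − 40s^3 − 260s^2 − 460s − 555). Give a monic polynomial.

Repeated division with remainder:
  s^4 + 5s^3 + 63s^2 + 155s + 1184 = (−1/5)(−5s^4 − 40s^3 − 260s^2 − 460s − 555) + (−3s^3 + 11s^2 + 63s + 1073)
  −5s^4 − 40s^3 − 260s^2 − 460s − 555 = ((5/3)s + 175/9)(−3s^3 + 11s^2 + 63s + 1073) + (−(5210/9)s^2 − (10420/3)s − 192770/9)
  −3s^3 + 11s^2 + 63s + 1073 = ((27/5210)s − 261/5210)(−(5210/9)s^2 − (10420/3)s − 192770/9) + (0)
Last nonzero remainder: −(5210/9)s^2 − (10420/3)s − 192770/9. Dividing through by −5210/9 gives the monic gcd s^2 + 6s + 37.

s^2 + 6s + 37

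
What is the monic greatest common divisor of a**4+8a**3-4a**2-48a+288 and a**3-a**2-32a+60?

Euclidean algorithm in ℚ[a]:
  a**4+8a**3-4a**2-48a+288 = (a+9)(a**3-a**2-32a+60) + (37a**2+180a-252)
  a**3-a**2-32a+60 = ((1/37)a-217/1369)(37a**2+180a-252) + ((4576/1369)a+27456/1369)
  37a**2+180a-252 = ((50653/4576)a-28749/2288)((4576/1369)a+27456/1369) + (0)
Last nonzero remainder: (4576/1369)a+27456/1369. Dividing through by 4576/1369 gives the monic gcd a+6.

a+6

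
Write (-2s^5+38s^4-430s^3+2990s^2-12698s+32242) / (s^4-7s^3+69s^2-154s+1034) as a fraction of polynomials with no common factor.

(-2s^3+24s^2-168s+686)/(s^2+22)

Euclidean algorithm in ℚ[s]:
  -2s^5+38s^4-430s^3+2990s^2-12698s+32242 = (-2s+24)(s^4-7s^3+69s^2-154s+1034) + (-124s^3+1026s^2-6934s+7426)
  s^4-7s^3+69s^2-154s+1034 = (-(1/124)s-79/7688)(-124s^3+1026s^2-6934s+7426) + ((90809/3844)s^2-(635663/3844)s+4268023/3844)
  -124s^3+1026s^2-6934s+7426 = (-(476656/90809)s+607352/90809)((90809/3844)s^2-(635663/3844)s+4268023/3844) + (0)
Last nonzero remainder: (90809/3844)s^2-(635663/3844)s+4268023/3844. Dividing through by 90809/3844 gives the monic gcd s^2-7s+47.
Cancel s^2-7s+47 from numerator and denominator to get the reduced form.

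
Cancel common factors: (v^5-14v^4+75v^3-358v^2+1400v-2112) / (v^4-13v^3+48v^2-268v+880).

Repeated division with remainder:
  v^5-14v^4+75v^3-358v^2+1400v-2112 = (v-1)(v^4-13v^3+48v^2-268v+880) + (14v^3-42v^2+252v-1232)
  v^4-13v^3+48v^2-268v+880 = ((1/14)v-5/7)(14v^3-42v^2+252v-1232) + (0)
Last nonzero remainder: 14v^3-42v^2+252v-1232. Dividing through by 14 gives the monic gcd v^3-3v^2+18v-88.
Cancel v^3-3v^2+18v-88 from numerator and denominator to get the reduced form.

(v^2-11v+24)/(v-10)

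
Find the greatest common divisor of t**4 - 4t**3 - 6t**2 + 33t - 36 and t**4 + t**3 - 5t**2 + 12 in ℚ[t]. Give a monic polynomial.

Euclidean algorithm in ℚ[t]:
  t**4 - 4t**3 - 6t**2 + 33t - 36 = (t**4 + t**3 - 5t**2 + 12) + (-5t**3 - t**2 + 33t - 48)
  t**4 + t**3 - 5t**2 + 12 = (-(1/5)t - 4/25)(-5t**3 - t**2 + 33t - 48) + ((36/25)t**2 - (108/25)t + 108/25)
  -5t**3 - t**2 + 33t - 48 = (-(125/36)t - 100/9)((36/25)t**2 - (108/25)t + 108/25) + (0)
Last nonzero remainder: (36/25)t**2 - (108/25)t + 108/25. Dividing through by 36/25 gives the monic gcd t**2 - 3t + 3.

t**2 - 3t + 3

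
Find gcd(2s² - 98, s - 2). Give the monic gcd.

1

Repeated division with remainder:
  2s² - 98 = (2s + 4)(s - 2) + (-90)
  s - 2 = (-(1/90)s + 1/45)(-90) + (0)
The last nonzero remainder is the constant -90, so the polynomials are coprime and gcd = 1.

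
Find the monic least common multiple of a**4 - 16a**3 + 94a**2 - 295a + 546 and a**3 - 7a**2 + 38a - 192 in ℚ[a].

Repeated division with remainder:
  a**4 - 16a**3 + 94a**2 - 295a + 546 = (a - 9)(a**3 - 7a**2 + 38a - 192) + (-7a**2 + 239a - 1182)
  a**3 - 7a**2 + 38a - 192 = (-(1/7)a - 190/49)(-7a**2 + 239a - 1182) + ((38998/49)a - 233988/49)
  -7a**2 + 239a - 1182 = (-(343/38998)a + 9653/38998)((38998/49)a - 233988/49) + (0)
Last nonzero remainder: (38998/49)a - 233988/49. Dividing through by 38998/49 gives the monic gcd a - 6.
Then lcm(f, g) = f·g / gcd(f, g); expanding and making the result monic gives the answer.

a**6 - 17a**5 + 142a**4 - 901a**3 + 3849a**2 - 9986a + 17472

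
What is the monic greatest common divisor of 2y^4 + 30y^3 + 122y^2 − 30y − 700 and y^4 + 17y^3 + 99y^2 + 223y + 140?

Apply the Euclidean algorithm:
  2y^4 + 30y^3 + 122y^2 − 30y − 700 = (2)(y^4 + 17y^3 + 99y^2 + 223y + 140) + (−4y^3 − 76y^2 − 476y − 980)
  y^4 + 17y^3 + 99y^2 + 223y + 140 = (−(1/4)y + 1/2)(−4y^3 − 76y^2 − 476y − 980) + (18y^2 + 216y + 630)
  −4y^3 − 76y^2 − 476y − 980 = (−(2/9)y − 14/9)(18y^2 + 216y + 630) + (0)
Last nonzero remainder: 18y^2 + 216y + 630. Dividing through by 18 gives the monic gcd y^2 + 12y + 35.

y^2 + 12y + 35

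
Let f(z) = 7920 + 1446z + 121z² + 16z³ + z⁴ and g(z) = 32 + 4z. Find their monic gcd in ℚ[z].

Apply the Euclidean algorithm:
  z⁴ + 16z³ + 121z² + 1446z + 7920 = ((1/4)z³ + 2z² + (57/4)z + 495/2)(4z + 32) + (0)
Last nonzero remainder: 4z + 32. Dividing through by 4 gives the monic gcd z + 8.

8 + z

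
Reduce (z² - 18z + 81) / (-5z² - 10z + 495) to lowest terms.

(-z + 9)/(5z + 55)

Repeated division with remainder:
  z² - 18z + 81 = (-1/5)(-5z² - 10z + 495) + (-20z + 180)
  -5z² - 10z + 495 = ((1/4)z + 11/4)(-20z + 180) + (0)
Last nonzero remainder: -20z + 180. Dividing through by -20 gives the monic gcd z - 9.
Cancel z - 9 from numerator and denominator to get the reduced form.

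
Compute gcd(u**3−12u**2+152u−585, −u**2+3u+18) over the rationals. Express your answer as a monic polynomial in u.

By polynomial division,
  u**3−12u**2+152u−585 = (−u+9)(−u**2+3u+18) + (143u−747)
  −u**2+3u+18 = (−(1/143)u−318/20449)(143u−747) + (130536/20449)
  143u−747 = ((2924207/130536)u−1697267/14504)(130536/20449) + (0)
The last nonzero remainder is the constant 130536/20449, so the polynomials are coprime and gcd = 1.

1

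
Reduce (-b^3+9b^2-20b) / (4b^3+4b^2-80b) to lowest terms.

(-b+5)/(4b+20)

Repeated division with remainder:
  -b^3+9b^2-20b = (-1/4)(4b^3+4b^2-80b) + (10b^2-40b)
  4b^3+4b^2-80b = ((2/5)b+2)(10b^2-40b) + (0)
Last nonzero remainder: 10b^2-40b. Dividing through by 10 gives the monic gcd b^2-4b.
Cancel b^2-4b from numerator and denominator to get the reduced form.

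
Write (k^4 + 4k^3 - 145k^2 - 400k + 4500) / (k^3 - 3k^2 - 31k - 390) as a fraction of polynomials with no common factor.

(k^3 + 14k^2 - 5k - 450)/(k^2 + 7k + 39)

By polynomial division,
  k^4 + 4k^3 - 145k^2 - 400k + 4500 = (k + 7)(k^3 - 3k^2 - 31k - 390) + (-93k^2 + 207k + 7230)
  k^3 - 3k^2 - 31k - 390 = (-(1/93)k + 8/961)(-93k^2 + 207k + 7230) + ((43263/961)k - 432630/961)
  -93k^2 + 207k + 7230 = (-(29791/14421)k - 231601/14421)((43263/961)k - 432630/961) + (0)
Last nonzero remainder: (43263/961)k - 432630/961. Dividing through by 43263/961 gives the monic gcd k - 10.
Cancel k - 10 from numerator and denominator to get the reduced form.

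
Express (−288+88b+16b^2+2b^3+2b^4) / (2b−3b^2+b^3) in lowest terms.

Apply the Euclidean algorithm:
  2b^4+2b^3+16b^2+88b−288 = (2b+8)(b^3−3b^2+2b) + (36b^2+72b−288)
  b^3−3b^2+2b = ((1/36)b−5/36)(36b^2+72b−288) + (20b−40)
  36b^2+72b−288 = ((9/5)b+36/5)(20b−40) + (0)
Last nonzero remainder: 20b−40. Dividing through by 20 gives the monic gcd b−2.
Cancel b−2 from numerator and denominator to get the reduced form.

(144+28b+6b^2+2b^3)/(−b+b^2)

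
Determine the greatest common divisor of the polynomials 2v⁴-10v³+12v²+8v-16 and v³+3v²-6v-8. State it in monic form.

Apply the Euclidean algorithm:
  2v⁴-10v³+12v²+8v-16 = (2v-16)(v³+3v²-6v-8) + (72v²-72v-144)
  v³+3v²-6v-8 = ((1/72)v+1/18)(72v²-72v-144) + (0)
Last nonzero remainder: 72v²-72v-144. Dividing through by 72 gives the monic gcd v²-v-2.

v²-v-2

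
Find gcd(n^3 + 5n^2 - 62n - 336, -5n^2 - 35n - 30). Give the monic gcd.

By polynomial division,
  n^3 + 5n^2 - 62n - 336 = (-(1/5)n + 2/5)(-5n^2 - 35n - 30) + (-54n - 324)
  -5n^2 - 35n - 30 = ((5/54)n + 5/54)(-54n - 324) + (0)
Last nonzero remainder: -54n - 324. Dividing through by -54 gives the monic gcd n + 6.

n + 6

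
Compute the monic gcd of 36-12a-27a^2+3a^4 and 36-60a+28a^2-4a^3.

Euclidean algorithm in ℚ[a]:
  3a^4-27a^2-12a+36 = (-(3/4)a-21/4)(-4a^3+28a^2-60a+36) + (75a^2-300a+225)
  -4a^3+28a^2-60a+36 = (-(4/75)a+4/25)(75a^2-300a+225) + (0)
Last nonzero remainder: 75a^2-300a+225. Dividing through by 75 gives the monic gcd a^2-4a+3.

3-4a+a^2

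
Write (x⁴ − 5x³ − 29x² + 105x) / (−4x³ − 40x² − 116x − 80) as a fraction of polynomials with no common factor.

(−x³ + 10x² − 21x)/(4x² + 20x + 16)

Euclidean algorithm in ℚ[x]:
  x⁴ − 5x³ − 29x² + 105x = (−(1/4)x + 15/4)(−4x³ − 40x² − 116x − 80) + (92x² + 520x + 300)
  −4x³ − 40x² − 116x − 80 = (−(1/23)x − 100/529)(92x² + 520x + 300) + (−(2464/529)x − 12320/529)
  92x² + 520x + 300 = (−(12167/616)x − 7935/616)(−(2464/529)x − 12320/529) + (0)
Last nonzero remainder: −(2464/529)x − 12320/529. Dividing through by −2464/529 gives the monic gcd x + 5.
Cancel x + 5 from numerator and denominator to get the reduced form.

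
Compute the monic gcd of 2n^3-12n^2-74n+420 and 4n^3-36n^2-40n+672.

By polynomial division,
  2n^3-12n^2-74n+420 = (1/2)(4n^3-36n^2-40n+672) + (6n^2-54n+84)
  4n^3-36n^2-40n+672 = ((2/3)n)(6n^2-54n+84) + (-96n+672)
  6n^2-54n+84 = (-(1/16)n+1/8)(-96n+672) + (0)
Last nonzero remainder: -96n+672. Dividing through by -96 gives the monic gcd n-7.

n-7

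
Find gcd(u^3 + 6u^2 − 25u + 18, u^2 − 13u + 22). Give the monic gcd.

Apply the Euclidean algorithm:
  u^3 + 6u^2 − 25u + 18 = (u + 19)(u^2 − 13u + 22) + (200u − 400)
  u^2 − 13u + 22 = ((1/200)u − 11/200)(200u − 400) + (0)
Last nonzero remainder: 200u − 400. Dividing through by 200 gives the monic gcd u − 2.

u − 2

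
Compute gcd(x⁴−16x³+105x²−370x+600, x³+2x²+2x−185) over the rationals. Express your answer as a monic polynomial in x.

Euclidean algorithm in ℚ[x]:
  x⁴−16x³+105x²−370x+600 = (x−18)(x³+2x²+2x−185) + (139x²−149x−2730)
  x³+2x²+2x−185 = ((1/139)x+427/19321)(139x²−149x−2730) + ((481735/19321)x−2408675/19321)
  139x²−149x−2730 = ((2685619/481735)x+10549266/481735)((481735/19321)x−2408675/19321) + (0)
Last nonzero remainder: (481735/19321)x−2408675/19321. Dividing through by 481735/19321 gives the monic gcd x−5.

x−5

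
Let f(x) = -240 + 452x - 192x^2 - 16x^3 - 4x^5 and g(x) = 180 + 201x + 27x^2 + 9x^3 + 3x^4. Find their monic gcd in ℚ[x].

60 + 7x + 2x^2 + x^3

Euclidean algorithm in ℚ[x]:
  -4x^5 - 16x^3 - 192x^2 + 452x - 240 = (-(4/3)x + 4)(3x^4 + 9x^3 + 27x^2 + 201x + 180) + (-16x^3 - 32x^2 - 112x - 960)
  3x^4 + 9x^3 + 27x^2 + 201x + 180 = (-(3/16)x - 3/16)(-16x^3 - 32x^2 - 112x - 960) + (0)
Last nonzero remainder: -16x^3 - 32x^2 - 112x - 960. Dividing through by -16 gives the monic gcd x^3 + 2x^2 + 7x + 60.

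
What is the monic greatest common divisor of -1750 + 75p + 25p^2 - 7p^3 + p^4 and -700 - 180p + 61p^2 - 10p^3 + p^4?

Repeated division with remainder:
  p^4 - 7p^3 + 25p^2 + 75p - 1750 = (p^4 - 10p^3 + 61p^2 - 180p - 700) + (3p^3 - 36p^2 + 255p - 1050)
  p^4 - 10p^3 + 61p^2 - 180p - 700 = ((1/3)p + 2/3)(3p^3 - 36p^2 + 255p - 1050) + (0)
Last nonzero remainder: 3p^3 - 36p^2 + 255p - 1050. Dividing through by 3 gives the monic gcd p^3 - 12p^2 + 85p - 350.

-350 + 85p - 12p^2 + p^3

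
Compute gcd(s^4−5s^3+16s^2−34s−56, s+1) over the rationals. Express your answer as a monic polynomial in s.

s+1

Euclidean algorithm in ℚ[s]:
  s^4−5s^3+16s^2−34s−56 = (s^3−6s^2+22s−56)(s+1) + (0)
The last nonzero remainder s+1 is already monic.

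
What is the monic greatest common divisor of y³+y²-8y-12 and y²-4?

y+2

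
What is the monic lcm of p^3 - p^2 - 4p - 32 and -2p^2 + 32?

Repeated division with remainder:
  p^3 - p^2 - 4p - 32 = (-(1/2)p + 1/2)(-2p^2 + 32) + (12p - 48)
  -2p^2 + 32 = (-(1/6)p - 2/3)(12p - 48) + (0)
Last nonzero remainder: 12p - 48. Dividing through by 12 gives the monic gcd p - 4.
Then lcm(f, g) = f·g / gcd(f, g); expanding and making the result monic gives the answer.

p^4 + 3p^3 - 8p^2 - 48p - 128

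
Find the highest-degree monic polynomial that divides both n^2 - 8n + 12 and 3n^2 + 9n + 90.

1

Repeated division with remainder:
  n^2 - 8n + 12 = (1/3)(3n^2 + 9n + 90) + (-11n - 18)
  3n^2 + 9n + 90 = (-(3/11)n - 45/121)(-11n - 18) + (10080/121)
  -11n - 18 = (-(1331/10080)n - 121/560)(10080/121) + (0)
The last nonzero remainder is the constant 10080/121, so the polynomials are coprime and gcd = 1.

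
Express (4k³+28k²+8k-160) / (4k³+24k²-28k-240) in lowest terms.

(k-2)/(k-3)

Repeated division with remainder:
  4k³+28k²+8k-160 = (4k³+24k²-28k-240) + (4k²+36k+80)
  4k³+24k²-28k-240 = (k-3)(4k²+36k+80) + (0)
Last nonzero remainder: 4k²+36k+80. Dividing through by 4 gives the monic gcd k²+9k+20.
Cancel k²+9k+20 from numerator and denominator to get the reduced form.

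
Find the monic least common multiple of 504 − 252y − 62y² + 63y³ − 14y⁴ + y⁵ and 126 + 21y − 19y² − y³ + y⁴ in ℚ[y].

4536 + 756y − 1566y² − 57y³ + 190y⁴ − 12y⁵ − 8y⁶ + y⁷

Euclidean algorithm in ℚ[y]:
  y⁵ − 14y⁴ + 63y³ − 62y² − 252y + 504 = (y − 13)(y⁴ − y³ − 19y² + 21y + 126) + (69y³ − 330y² − 105y + 2142)
  y⁴ − y³ − 19y² + 21y + 126 = ((1/69)y + 29/529)(69y³ − 330y² − 105y + 2142) + ((324/529)y² − (2268/529)y + 4536/529)
  69y³ − 330y² − 105y + 2142 = ((12167/108)y + 8993/36)((324/529)y² − (2268/529)y + 4536/529) + (0)
Last nonzero remainder: (324/529)y² − (2268/529)y + 4536/529. Dividing through by 324/529 gives the monic gcd y² − 7y + 14.
Then lcm(f, g) = f·g / gcd(f, g); expanding and making the result monic gives the answer.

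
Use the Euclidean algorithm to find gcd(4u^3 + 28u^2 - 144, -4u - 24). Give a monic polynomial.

u + 6

Euclidean algorithm in ℚ[u]:
  4u^3 + 28u^2 - 144 = (-u^2 - u + 6)(-4u - 24) + (0)
Last nonzero remainder: -4u - 24. Dividing through by -4 gives the monic gcd u + 6.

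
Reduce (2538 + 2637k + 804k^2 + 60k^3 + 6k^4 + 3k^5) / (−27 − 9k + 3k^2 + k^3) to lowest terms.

(282 + 105k − 12k^2 + 3k^3)/(−3 + k)

By polynomial division,
  3k^5 + 6k^4 + 60k^3 + 804k^2 + 2637k + 2538 = (3k^2 − 3k + 96)(k^3 + 3k^2 − 9k − 27) + (570k^2 + 3420k + 5130)
  k^3 + 3k^2 − 9k − 27 = ((1/570)k − 1/190)(570k^2 + 3420k + 5130) + (0)
Last nonzero remainder: 570k^2 + 3420k + 5130. Dividing through by 570 gives the monic gcd k^2 + 6k + 9.
Cancel k^2 + 6k + 9 from numerator and denominator to get the reduced form.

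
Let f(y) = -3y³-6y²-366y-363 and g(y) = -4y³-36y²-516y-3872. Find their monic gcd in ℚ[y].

Euclidean algorithm in ℚ[y]:
  -3y³-6y²-366y-363 = (3/4)(-4y³-36y²-516y-3872) + (21y²+21y+2541)
  -4y³-36y²-516y-3872 = (-(4/21)y-32/21)(21y²+21y+2541) + (0)
Last nonzero remainder: 21y²+21y+2541. Dividing through by 21 gives the monic gcd y²+y+121.

y²+y+121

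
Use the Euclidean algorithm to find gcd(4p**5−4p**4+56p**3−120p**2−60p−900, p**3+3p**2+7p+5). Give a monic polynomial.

p**2+2p+5

Repeated division with remainder:
  4p**5−4p**4+56p**3−120p**2−60p−900 = (4p**2−16p+76)(p**3+3p**2+7p+5) + (−256p**2−512p−1280)
  p**3+3p**2+7p+5 = (−(1/256)p−1/256)(−256p**2−512p−1280) + (0)
Last nonzero remainder: −256p**2−512p−1280. Dividing through by −256 gives the monic gcd p**2+2p+5.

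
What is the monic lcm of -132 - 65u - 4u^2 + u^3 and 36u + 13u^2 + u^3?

By polynomial division,
  u^3 - 4u^2 - 65u - 132 = (u^3 + 13u^2 + 36u) + (-17u^2 - 101u - 132)
  u^3 + 13u^2 + 36u = (-(1/17)u - 120/289)(-17u^2 - 101u - 132) + (-(3960/289)u - 15840/289)
  -17u^2 - 101u - 132 = ((4913/3960)u + 289/120)(-(3960/289)u - 15840/289) + (0)
Last nonzero remainder: -(3960/289)u - 15840/289. Dividing through by -3960/289 gives the monic gcd u + 4.
Then lcm(f, g) = f·g / gcd(f, g); expanding and making the result monic gives the answer.

-1188u - 717u^2 - 101u^3 + 5u^4 + u^5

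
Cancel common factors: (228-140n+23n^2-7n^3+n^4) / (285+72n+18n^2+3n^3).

(12-8n+n^2)/(15+3n)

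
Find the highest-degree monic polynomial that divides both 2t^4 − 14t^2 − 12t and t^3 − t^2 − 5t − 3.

t^2 − 2t − 3

Apply the Euclidean algorithm:
  2t^4 − 14t^2 − 12t = (2t + 2)(t^3 − t^2 − 5t − 3) + (−2t^2 + 4t + 6)
  t^3 − t^2 − 5t − 3 = (−(1/2)t − 1/2)(−2t^2 + 4t + 6) + (0)
Last nonzero remainder: −2t^2 + 4t + 6. Dividing through by −2 gives the monic gcd t^2 − 2t − 3.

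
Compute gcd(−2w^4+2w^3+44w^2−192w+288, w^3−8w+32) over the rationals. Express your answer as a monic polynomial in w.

w^2−4w+8

Euclidean algorithm in ℚ[w]:
  −2w^4+2w^3+44w^2−192w+288 = (−2w+2)(w^3−8w+32) + (28w^2−112w+224)
  w^3−8w+32 = ((1/28)w+1/7)(28w^2−112w+224) + (0)
Last nonzero remainder: 28w^2−112w+224. Dividing through by 28 gives the monic gcd w^2−4w+8.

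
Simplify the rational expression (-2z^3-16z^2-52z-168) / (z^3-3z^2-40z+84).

(-2z^2-4z-28)/(z^2-9z+14)

Repeated division with remainder:
  -2z^3-16z^2-52z-168 = (-2)(z^3-3z^2-40z+84) + (-22z^2-132z)
  z^3-3z^2-40z+84 = (-(1/22)z+9/22)(-22z^2-132z) + (14z+84)
  -22z^2-132z = (-(11/7)z)(14z+84) + (0)
Last nonzero remainder: 14z+84. Dividing through by 14 gives the monic gcd z+6.
Cancel z+6 from numerator and denominator to get the reduced form.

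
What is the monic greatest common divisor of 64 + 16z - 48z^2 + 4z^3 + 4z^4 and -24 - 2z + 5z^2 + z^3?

Apply the Euclidean algorithm:
  4z^4 + 4z^3 - 48z^2 + 16z + 64 = (4z - 16)(z^3 + 5z^2 - 2z - 24) + (40z^2 + 80z - 320)
  z^3 + 5z^2 - 2z - 24 = ((1/40)z + 3/40)(40z^2 + 80z - 320) + (0)
Last nonzero remainder: 40z^2 + 80z - 320. Dividing through by 40 gives the monic gcd z^2 + 2z - 8.

-8 + 2z + z^2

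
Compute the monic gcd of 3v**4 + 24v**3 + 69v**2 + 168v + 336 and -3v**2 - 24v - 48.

v**2 + 8v + 16

Apply the Euclidean algorithm:
  3v**4 + 24v**3 + 69v**2 + 168v + 336 = (-v**2 - 7)(-3v**2 - 24v - 48) + (0)
Last nonzero remainder: -3v**2 - 24v - 48. Dividing through by -3 gives the monic gcd v**2 + 8v + 16.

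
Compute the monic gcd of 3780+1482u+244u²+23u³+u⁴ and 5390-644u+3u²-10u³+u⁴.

70+8u+u²

Apply the Euclidean algorithm:
  u⁴+23u³+244u²+1482u+3780 = (u⁴-10u³+3u²-644u+5390) + (33u³+241u²+2126u-1610)
  u⁴-10u³+3u²-644u+5390 = ((1/33)u-571/1089)(33u³+241u²+2126u-1610) + ((70720/1089)u²+(565760/1089)u+4950400/1089)
  33u³+241u²+2126u-1610 = ((35937/70720)u-25047/70720)((70720/1089)u²+(565760/1089)u+4950400/1089) + (0)
Last nonzero remainder: (70720/1089)u²+(565760/1089)u+4950400/1089. Dividing through by 70720/1089 gives the monic gcd u²+8u+70.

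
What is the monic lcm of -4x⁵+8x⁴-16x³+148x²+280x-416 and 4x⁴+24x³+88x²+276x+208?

x⁷+3x⁶-2x⁵-25x⁴-239x³-394x²+240x+416

Apply the Euclidean algorithm:
  -4x⁵+8x⁴-16x³+148x²+280x-416 = (-x+8)(4x⁴+24x³+88x²+276x+208) + (-120x³-280x²-1720x-2080)
  4x⁴+24x³+88x²+276x+208 = (-(1/30)x-11/90)(-120x³-280x²-1720x-2080) + (-(32/9)x²-(32/9)x-416/9)
  -120x³-280x²-1720x-2080 = ((135/4)x+45)(-(32/9)x²-(32/9)x-416/9) + (0)
Last nonzero remainder: -(32/9)x²-(32/9)x-416/9. Dividing through by -32/9 gives the monic gcd x²+x+13.
Then lcm(f, g) = f·g / gcd(f, g); expanding and making the result monic gives the answer.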